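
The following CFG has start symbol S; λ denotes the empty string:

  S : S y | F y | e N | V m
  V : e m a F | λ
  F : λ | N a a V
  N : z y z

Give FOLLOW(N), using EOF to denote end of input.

{ EOF, a, y }

In S : e N: N is at the end, add FOLLOW(S) = { EOF, y }.
In F : N a a V: add FIRST(a a V) = { a }.
Union: FOLLOW(N) = { EOF, a, y }.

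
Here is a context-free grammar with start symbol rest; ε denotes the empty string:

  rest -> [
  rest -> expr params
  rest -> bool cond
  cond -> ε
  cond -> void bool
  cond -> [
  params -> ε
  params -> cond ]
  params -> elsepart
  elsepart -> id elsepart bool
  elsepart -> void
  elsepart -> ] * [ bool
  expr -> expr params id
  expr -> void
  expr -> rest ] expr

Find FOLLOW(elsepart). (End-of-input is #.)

{ #, ], bool, id }

In params -> elsepart: elsepart is at the end, add FOLLOW(params) = { #, ], id }.
In elsepart -> id elsepart bool: add FIRST(bool) = { bool }.
Union: FOLLOW(elsepart) = { #, ], bool, id }.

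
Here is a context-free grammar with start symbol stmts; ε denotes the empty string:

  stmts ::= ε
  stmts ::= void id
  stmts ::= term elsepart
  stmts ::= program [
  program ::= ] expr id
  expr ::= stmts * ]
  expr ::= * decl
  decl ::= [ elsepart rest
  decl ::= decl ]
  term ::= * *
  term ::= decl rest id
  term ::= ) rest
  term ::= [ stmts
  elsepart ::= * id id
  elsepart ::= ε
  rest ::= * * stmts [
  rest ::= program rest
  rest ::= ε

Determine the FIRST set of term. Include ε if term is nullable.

term ::= * * contributes {*}.
From term ::= decl rest id: add FIRST(decl) = { [ }.
term ::= ) rest contributes {)}.
term ::= [ stmts contributes {[}.
Union: FIRST(term) = { ), *, [ }.

{ ), *, [ }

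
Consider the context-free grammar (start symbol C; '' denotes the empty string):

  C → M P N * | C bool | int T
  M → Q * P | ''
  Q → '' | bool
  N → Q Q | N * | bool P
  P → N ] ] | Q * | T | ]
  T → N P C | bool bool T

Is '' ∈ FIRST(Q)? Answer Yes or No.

Q has an ''-production, so Q ⇒ ''.

Yes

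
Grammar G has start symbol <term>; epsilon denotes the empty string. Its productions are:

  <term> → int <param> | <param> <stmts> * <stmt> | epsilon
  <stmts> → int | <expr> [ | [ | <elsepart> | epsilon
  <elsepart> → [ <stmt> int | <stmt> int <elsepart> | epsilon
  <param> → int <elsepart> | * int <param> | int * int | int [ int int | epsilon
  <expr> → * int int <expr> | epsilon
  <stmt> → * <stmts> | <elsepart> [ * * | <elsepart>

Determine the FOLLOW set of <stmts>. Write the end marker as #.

In <term> → <param> <stmts> * <stmt>: add FIRST(* <stmt>) = { * }.
In <stmt> → * <stmts>: <stmts> is at the end, add FOLLOW(<stmt>) = { #, int }.
Union: FOLLOW(<stmts>) = { #, *, int }.

{ #, *, int }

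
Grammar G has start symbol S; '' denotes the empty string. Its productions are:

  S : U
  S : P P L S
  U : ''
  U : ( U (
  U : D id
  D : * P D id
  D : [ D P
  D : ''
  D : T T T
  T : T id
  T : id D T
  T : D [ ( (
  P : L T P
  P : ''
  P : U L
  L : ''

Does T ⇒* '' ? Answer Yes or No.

Nullable nonterminals: D, L, P, S, U.
No production of T has an RHS whose symbols are all nullable, so T is not nullable.

No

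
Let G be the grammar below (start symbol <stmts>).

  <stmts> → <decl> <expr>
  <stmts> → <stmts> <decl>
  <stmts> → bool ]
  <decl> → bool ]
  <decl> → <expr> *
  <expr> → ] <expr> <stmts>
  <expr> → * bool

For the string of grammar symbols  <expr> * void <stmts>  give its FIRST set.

Add FIRST(<expr>) = { *, ] }; <expr> is not nullable, stop.

{ *, ] }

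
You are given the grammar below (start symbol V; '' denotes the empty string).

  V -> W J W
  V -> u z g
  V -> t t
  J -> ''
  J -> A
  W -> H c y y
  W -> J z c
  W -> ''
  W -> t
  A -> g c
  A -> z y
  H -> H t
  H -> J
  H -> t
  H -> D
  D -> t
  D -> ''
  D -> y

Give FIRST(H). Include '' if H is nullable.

{ g, t, y, z, '' }

From H -> H t: H nullable, take FIRST(H) ∪ {t} = { g, t, y, z }.
From H -> J: add FIRST(J) = { g, z, '' } (including '' since J is nullable).
H -> t contributes {t}.
From H -> D: add FIRST(D) = { t, y, '' } (including '' since D is nullable).
Union: FIRST(H) = { g, t, y, z, '' }.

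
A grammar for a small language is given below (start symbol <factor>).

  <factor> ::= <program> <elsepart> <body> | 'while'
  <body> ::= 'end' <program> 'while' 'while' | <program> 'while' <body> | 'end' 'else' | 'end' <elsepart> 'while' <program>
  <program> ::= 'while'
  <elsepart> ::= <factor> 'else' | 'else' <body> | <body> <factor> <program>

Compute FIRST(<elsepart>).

{ 'else', 'end', 'while' }

From <elsepart> ::= <factor> 'else': add FIRST(<factor>) = { 'while' }.
<elsepart> ::= 'else' <body> contributes {'else'}.
From <elsepart> ::= <body> <factor> <program>: add FIRST(<body>) = { 'end', 'while' }.
Union: FIRST(<elsepart>) = { 'else', 'end', 'while' }.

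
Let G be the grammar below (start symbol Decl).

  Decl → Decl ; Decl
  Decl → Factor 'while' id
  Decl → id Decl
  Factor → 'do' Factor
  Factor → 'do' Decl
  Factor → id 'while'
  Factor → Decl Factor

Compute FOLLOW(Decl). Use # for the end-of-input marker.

Decl is the start symbol, so # ∈ FOLLOW(Decl).
In Decl → Decl ; Decl: add FIRST(; Decl) = { ; }.
In Decl → Decl ; Decl: Decl is at the end, add FOLLOW(Decl) = { #, 'do', 'while', ;, id }.
In Decl → id Decl: Decl is at the end, add FOLLOW(Decl) = { #, 'do', 'while', ;, id }.
In Factor → 'do' Decl: Decl is at the end, add FOLLOW(Factor) = { 'while' }.
In Factor → Decl Factor: add FIRST(Factor) = { 'do', id }.
Union: FOLLOW(Decl) = { #, 'do', 'while', ;, id }.

{ #, 'do', 'while', ;, id }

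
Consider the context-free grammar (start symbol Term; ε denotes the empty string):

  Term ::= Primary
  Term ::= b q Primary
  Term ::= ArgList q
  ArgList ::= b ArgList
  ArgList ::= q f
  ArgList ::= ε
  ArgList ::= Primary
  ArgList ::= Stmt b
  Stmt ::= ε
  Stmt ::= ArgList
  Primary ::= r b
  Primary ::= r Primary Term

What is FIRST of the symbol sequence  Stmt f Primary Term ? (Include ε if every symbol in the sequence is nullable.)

{ b, f, q, r }

Add FIRST(Stmt)\{ε} = { b, q, r }; Stmt is nullable, continue.
f is a terminal; add {f} and stop.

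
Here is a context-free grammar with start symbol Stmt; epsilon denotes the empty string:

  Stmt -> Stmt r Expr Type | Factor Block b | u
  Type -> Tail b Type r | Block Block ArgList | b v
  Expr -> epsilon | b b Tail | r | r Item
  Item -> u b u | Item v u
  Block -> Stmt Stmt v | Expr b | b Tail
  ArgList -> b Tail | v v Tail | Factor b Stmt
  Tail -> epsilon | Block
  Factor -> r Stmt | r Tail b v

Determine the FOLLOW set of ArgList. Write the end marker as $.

{ $, b, r, u, v }

In Type -> Block Block ArgList: ArgList is at the end, add FOLLOW(Type) = { $, b, r, u, v }.
Union: FOLLOW(ArgList) = { $, b, r, u, v }.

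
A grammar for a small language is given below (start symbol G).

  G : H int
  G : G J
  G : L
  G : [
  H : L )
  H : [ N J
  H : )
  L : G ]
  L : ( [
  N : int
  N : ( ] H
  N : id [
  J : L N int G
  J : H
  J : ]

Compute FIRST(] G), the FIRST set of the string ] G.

{ ] }

] is a terminal; add {]} and stop.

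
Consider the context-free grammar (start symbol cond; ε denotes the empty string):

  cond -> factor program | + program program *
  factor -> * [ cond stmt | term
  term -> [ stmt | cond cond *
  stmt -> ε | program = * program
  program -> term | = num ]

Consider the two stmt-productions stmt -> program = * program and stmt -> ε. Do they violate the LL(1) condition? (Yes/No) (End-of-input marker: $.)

FIRST(program = * program) = { *, +, =, [ } and FIRST(ε) = { ε }.
The second alternative is nullable and FOLLOW(stmt) = { $, *, +, =, [ } shares * with FIRST of the first — conflict.

Yes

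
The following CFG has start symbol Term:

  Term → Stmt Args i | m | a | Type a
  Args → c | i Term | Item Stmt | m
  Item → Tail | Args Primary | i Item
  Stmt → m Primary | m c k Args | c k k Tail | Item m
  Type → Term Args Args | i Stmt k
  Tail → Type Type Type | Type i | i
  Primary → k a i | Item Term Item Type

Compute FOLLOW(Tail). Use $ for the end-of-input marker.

In Item → Tail: Tail is at the end, add FOLLOW(Item) = { a, c, i, m }.
In Stmt → c k k Tail: Tail is at the end, add FOLLOW(Stmt) = { a, c, i, k, m }.
Union: FOLLOW(Tail) = { a, c, i, k, m }.

{ a, c, i, k, m }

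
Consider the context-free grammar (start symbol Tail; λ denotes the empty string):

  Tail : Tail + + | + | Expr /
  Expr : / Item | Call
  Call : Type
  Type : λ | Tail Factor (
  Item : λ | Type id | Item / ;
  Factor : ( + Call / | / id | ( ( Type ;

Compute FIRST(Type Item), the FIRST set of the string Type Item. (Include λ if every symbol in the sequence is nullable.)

Add FIRST(Type)\{λ} = { +, / }; Type is nullable, continue.
Add FIRST(Item)\{λ} = { +, /, id }; Item is nullable, continue.
Every symbol is nullable, so include λ.

{ +, /, id, λ }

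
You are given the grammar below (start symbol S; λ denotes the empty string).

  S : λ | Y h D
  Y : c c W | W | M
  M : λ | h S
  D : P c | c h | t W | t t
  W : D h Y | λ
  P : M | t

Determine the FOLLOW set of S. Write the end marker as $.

{ $, c, h }

S is the start symbol, so $ ∈ FOLLOW(S).
In M : h S: S is at the end, add FOLLOW(M) = { $, c, h }.
Union: FOLLOW(S) = { $, c, h }.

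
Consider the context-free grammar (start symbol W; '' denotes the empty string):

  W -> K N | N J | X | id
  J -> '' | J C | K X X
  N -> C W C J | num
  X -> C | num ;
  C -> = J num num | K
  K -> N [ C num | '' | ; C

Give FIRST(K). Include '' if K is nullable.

From K -> N [ C num: N nullable, take FIRST(N) ∪ {[} = { ;, =, [, id, num }.
K -> '' contributes ''.
K -> ; C contributes {;}.
Union: FIRST(K) = { ;, =, [, id, num, '' }.

{ ;, =, [, id, num, '' }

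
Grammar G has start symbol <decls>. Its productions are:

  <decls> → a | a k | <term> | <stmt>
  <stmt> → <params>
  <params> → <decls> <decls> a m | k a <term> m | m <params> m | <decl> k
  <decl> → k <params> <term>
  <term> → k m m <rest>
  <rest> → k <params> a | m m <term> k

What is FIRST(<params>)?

From <params> → <decls> <decls> a m: add FIRST(<decls>) = { a, k, m }.
<params> → k a <term> m contributes {k}.
<params> → m <params> m contributes {m}.
From <params> → <decl> k: add FIRST(<decl>) = { k }.
Union: FIRST(<params>) = { a, k, m }.

{ a, k, m }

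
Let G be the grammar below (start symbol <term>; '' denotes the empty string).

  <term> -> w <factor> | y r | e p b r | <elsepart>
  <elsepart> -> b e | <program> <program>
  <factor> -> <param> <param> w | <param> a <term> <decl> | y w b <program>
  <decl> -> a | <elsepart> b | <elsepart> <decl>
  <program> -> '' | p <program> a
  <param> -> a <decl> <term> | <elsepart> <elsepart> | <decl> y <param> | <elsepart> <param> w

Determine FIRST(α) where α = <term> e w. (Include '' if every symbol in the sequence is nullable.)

Add FIRST(<term>)\{''} = { b, e, p, w, y }; <term> is nullable, continue.
e is a terminal; add {e} and stop.

{ b, e, p, w, y }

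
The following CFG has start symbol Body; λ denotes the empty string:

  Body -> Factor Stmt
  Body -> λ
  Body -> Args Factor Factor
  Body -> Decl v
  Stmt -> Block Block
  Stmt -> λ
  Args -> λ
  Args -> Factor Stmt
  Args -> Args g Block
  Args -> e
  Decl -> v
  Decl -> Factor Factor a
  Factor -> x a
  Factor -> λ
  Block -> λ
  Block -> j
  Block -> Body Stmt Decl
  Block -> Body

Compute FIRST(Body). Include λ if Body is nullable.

{ a, e, g, j, v, x, λ }

From Body -> Factor Stmt: Factor, Stmt nullable, take FIRST(Factor) ∪ FIRST(Stmt) = { a, e, g, j, v, x }; also λ since the whole RHS is nullable.
Body -> λ contributes λ.
From Body -> Args Factor Factor: Args, Factor, Factor nullable, take FIRST(Args) ∪ FIRST(Factor) ∪ FIRST(Factor) = { a, e, g, j, v, x }; also λ since the whole RHS is nullable.
From Body -> Decl v: add FIRST(Decl) = { a, v, x }.
Union: FIRST(Body) = { a, e, g, j, v, x, λ }.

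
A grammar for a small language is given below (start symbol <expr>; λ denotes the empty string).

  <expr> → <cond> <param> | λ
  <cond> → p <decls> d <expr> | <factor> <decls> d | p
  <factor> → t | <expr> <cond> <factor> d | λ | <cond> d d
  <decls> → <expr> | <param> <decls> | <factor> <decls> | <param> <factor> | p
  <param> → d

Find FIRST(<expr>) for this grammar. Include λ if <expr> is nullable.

From <expr> → <cond> <param>: add FIRST(<cond>) = { d, p, t }.
<expr> → λ contributes λ.
Union: FIRST(<expr>) = { d, p, t, λ }.

{ d, p, t, λ }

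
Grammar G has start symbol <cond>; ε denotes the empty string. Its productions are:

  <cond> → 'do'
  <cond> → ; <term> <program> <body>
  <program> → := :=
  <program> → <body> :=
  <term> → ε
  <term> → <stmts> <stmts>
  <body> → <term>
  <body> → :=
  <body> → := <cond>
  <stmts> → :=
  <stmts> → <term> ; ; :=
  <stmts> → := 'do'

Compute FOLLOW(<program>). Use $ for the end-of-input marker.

{ $, :=, ; }

In <cond> → ; <term> <program> <body>: add FIRST(<body>)\{ε} = { :=, ; }.
  Since <body> is nullable, also add FOLLOW(<cond>) = { $, := }.
Union: FOLLOW(<program>) = { $, :=, ; }.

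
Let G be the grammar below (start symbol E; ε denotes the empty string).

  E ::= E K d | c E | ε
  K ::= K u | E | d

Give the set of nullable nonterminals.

{ E, K }

Directly nullable (have an ε-production): E.
K ::= E with every symbol nullable, so K is nullable.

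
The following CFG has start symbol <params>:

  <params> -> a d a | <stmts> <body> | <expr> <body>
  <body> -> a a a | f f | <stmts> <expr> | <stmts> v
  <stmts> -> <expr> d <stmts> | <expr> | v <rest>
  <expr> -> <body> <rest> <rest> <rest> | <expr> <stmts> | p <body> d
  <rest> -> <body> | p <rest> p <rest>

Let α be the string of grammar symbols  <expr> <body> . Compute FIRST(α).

{ a, f, p, v }

Add FIRST(<expr>) = { a, f, p, v }; <expr> is not nullable, stop.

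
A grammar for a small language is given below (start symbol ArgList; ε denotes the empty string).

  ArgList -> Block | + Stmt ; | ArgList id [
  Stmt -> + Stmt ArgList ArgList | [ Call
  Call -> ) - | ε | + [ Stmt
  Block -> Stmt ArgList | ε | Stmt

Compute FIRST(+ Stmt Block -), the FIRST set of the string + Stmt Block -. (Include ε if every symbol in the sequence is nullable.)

+ is a terminal; add {+} and stop.

{ + }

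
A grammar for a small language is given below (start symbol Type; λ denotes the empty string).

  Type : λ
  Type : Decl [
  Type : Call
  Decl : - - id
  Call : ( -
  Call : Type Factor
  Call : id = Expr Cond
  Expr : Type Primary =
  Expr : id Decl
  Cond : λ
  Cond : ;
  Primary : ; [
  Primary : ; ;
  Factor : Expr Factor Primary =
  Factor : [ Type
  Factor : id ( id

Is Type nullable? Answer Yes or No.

Type has an λ-production, so Type ⇒ λ.

Yes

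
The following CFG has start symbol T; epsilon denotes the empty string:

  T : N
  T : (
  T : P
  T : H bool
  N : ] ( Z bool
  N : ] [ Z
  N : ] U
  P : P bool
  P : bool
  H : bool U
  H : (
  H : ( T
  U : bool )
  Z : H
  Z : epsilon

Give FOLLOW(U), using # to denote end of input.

In N : ] U: U is at the end, add FOLLOW(N) = { #, bool }.
In H : bool U: U is at the end, add FOLLOW(H) = { #, bool }.
Union: FOLLOW(U) = { #, bool }.

{ #, bool }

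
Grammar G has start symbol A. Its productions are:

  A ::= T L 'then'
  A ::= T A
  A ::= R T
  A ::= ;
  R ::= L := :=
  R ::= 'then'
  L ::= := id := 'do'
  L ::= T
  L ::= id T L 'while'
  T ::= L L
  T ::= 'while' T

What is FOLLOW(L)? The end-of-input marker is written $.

{ $, 'then', 'while', :=, ;, id }

In A ::= T L 'then': add FIRST('then') = { 'then' }.
In R ::= L := :=: add FIRST(:= :=) = { := }.
In L ::= id T L 'while': add FIRST('while') = { 'while' }.
In T ::= L L: add FIRST(L) = { 'while', :=, id }.
In T ::= L L: L is at the end, add FOLLOW(T) = { $, 'then', 'while', :=, ;, id }.
Union: FOLLOW(L) = { $, 'then', 'while', :=, ;, id }.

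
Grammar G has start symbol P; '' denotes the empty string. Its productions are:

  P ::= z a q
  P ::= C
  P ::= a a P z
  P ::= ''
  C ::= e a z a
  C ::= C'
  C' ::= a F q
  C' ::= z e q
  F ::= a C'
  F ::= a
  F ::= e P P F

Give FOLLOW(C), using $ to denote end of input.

{ $, a, e, z }

In P ::= C: C is at the end, add FOLLOW(P) = { $, a, e, z }.
Union: FOLLOW(C) = { $, a, e, z }.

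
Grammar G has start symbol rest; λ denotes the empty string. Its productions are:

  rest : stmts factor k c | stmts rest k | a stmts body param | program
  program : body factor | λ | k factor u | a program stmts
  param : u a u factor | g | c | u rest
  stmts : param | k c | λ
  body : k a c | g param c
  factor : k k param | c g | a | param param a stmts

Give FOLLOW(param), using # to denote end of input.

In rest : a stmts body param: param is at the end, add FOLLOW(rest) = { #, a, c, g, k, u }.
In stmts : param: param is at the end, add FOLLOW(stmts) = { #, a, c, g, k, u }.
In body : g param c: add FIRST(c) = { c }.
In factor : k k param: param is at the end, add FOLLOW(factor) = { #, a, c, g, k, u }.
In factor : param param a stmts: add FIRST(param a stmts) = { c, g, u }.
In factor : param param a stmts: add FIRST(a stmts) = { a }.
Union: FOLLOW(param) = { #, a, c, g, k, u }.

{ #, a, c, g, k, u }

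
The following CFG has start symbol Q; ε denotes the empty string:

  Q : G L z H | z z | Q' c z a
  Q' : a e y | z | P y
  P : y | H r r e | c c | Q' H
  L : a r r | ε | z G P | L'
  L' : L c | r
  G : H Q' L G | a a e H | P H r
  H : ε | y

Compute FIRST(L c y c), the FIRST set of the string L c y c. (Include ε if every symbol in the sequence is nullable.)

Add FIRST(L)\{ε} = { a, c, r, z }; L is nullable, continue.
c is a terminal; add {c} and stop.

{ a, c, r, z }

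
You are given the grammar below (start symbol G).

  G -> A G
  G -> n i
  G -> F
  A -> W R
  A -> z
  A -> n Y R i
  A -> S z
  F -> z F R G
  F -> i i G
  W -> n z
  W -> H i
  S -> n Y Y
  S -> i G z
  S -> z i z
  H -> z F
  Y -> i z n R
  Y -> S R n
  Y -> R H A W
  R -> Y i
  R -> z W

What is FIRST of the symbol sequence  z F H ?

{ z }

z is a terminal; add {z} and stop.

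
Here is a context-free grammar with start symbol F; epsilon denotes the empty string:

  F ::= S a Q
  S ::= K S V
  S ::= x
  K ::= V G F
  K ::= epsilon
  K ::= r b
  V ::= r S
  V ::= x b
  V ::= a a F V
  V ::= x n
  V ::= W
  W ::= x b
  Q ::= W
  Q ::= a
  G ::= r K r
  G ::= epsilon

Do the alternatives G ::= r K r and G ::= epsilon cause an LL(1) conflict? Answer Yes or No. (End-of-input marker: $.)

Yes

FIRST(r K r) = { r } and FIRST(epsilon) = { epsilon }.
The second alternative is nullable and FOLLOW(G) = { a, r, x } shares r with FIRST of the first — conflict.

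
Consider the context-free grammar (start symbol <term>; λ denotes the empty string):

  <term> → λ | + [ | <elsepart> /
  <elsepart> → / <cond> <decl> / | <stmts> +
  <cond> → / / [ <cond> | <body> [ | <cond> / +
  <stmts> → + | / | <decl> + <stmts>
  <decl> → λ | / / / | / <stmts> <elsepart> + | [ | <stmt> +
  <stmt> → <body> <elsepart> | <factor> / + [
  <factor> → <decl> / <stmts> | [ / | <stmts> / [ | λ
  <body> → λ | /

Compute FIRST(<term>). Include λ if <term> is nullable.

<term> → λ contributes λ.
<term> → + [ contributes {+}.
From <term> → <elsepart> /: add FIRST(<elsepart>) = { +, /, [ }.
Union: FIRST(<term>) = { +, /, [, λ }.

{ +, /, [, λ }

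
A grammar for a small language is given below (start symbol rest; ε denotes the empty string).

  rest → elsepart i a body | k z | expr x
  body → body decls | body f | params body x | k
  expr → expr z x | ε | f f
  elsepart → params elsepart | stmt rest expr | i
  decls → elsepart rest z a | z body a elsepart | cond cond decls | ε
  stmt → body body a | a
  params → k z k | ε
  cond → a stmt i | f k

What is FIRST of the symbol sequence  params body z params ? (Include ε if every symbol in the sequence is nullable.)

{ k }

Add FIRST(params)\{ε} = { k }; params is nullable, continue.
Add FIRST(body) = { k }; body is not nullable, stop.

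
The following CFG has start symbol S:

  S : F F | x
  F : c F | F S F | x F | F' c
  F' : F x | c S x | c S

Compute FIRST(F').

From F' : F x: add FIRST(F) = { c, x }.
F' : c S x contributes {c}.
F' : c S contributes {c}.
Union: FIRST(F') = { c, x }.

{ c, x }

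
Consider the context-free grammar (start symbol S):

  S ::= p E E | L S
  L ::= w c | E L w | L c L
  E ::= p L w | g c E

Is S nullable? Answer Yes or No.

No

No nonterminal in this grammar is nullable.
No production of S has an RHS whose symbols are all nullable, so S is not nullable.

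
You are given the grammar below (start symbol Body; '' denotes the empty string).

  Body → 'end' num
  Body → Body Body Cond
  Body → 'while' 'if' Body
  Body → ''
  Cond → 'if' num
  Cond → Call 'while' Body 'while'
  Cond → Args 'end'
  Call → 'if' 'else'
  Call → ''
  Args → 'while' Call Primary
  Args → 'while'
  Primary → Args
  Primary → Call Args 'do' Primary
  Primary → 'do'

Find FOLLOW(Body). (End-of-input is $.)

Body is the start symbol, so $ ∈ FOLLOW(Body).
In Body → Body Body Cond: add FIRST(Body Cond) = { 'end', 'if', 'while' }.
In Body → Body Body Cond: add FIRST(Cond) = { 'if', 'while' }.
In Body → 'while' 'if' Body: Body is at the end, add FOLLOW(Body) = { $, 'end', 'if', 'while' }.
In Cond → Call 'while' Body 'while': add FIRST('while') = { 'while' }.
Union: FOLLOW(Body) = { $, 'end', 'if', 'while' }.

{ $, 'end', 'if', 'while' }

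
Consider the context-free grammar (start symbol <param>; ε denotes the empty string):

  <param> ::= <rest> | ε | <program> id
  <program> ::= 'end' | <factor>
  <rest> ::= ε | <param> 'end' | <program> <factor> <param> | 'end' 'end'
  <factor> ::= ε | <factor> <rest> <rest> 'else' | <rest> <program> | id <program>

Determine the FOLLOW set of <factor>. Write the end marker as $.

In <program> ::= <factor>: <factor> is at the end, add FOLLOW(<program>) = { $, 'else', 'end', id }.
In <rest> ::= <program> <factor> <param>: add FIRST(<param>)\{ε} = { 'else', 'end', id }.
  Since <param> is nullable, also add FOLLOW(<rest>) = { $, 'else', 'end', id }.
In <factor> ::= <factor> <rest> <rest> 'else': add FIRST(<rest> <rest> 'else') = { 'else', 'end', id }.
Union: FOLLOW(<factor>) = { $, 'else', 'end', id }.

{ $, 'else', 'end', id }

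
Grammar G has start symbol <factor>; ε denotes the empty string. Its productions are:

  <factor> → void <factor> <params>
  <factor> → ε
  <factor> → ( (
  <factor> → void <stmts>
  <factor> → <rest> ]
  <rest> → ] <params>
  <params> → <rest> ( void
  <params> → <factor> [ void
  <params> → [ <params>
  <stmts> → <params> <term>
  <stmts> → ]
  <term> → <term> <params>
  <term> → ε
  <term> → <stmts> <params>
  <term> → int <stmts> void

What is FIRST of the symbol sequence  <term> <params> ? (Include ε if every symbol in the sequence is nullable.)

{ (, [, ], int, void }

Add FIRST(<term>)\{ε} = { (, [, ], int, void }; <term> is nullable, continue.
Add FIRST(<params>) = { (, [, ], void }; <params> is not nullable, stop.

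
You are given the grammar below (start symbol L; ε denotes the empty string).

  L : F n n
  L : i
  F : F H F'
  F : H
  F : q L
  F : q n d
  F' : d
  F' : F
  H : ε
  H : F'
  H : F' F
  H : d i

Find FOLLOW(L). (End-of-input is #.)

{ #, d, n, q }

L is the start symbol, so # ∈ FOLLOW(L).
In F : q L: L is at the end, add FOLLOW(F) = { d, n, q }.
Union: FOLLOW(L) = { #, d, n, q }.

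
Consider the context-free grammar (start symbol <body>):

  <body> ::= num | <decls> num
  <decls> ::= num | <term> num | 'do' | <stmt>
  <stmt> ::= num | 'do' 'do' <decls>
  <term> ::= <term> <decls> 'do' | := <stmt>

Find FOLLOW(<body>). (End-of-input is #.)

{ # }

<body> is the start symbol, so # ∈ FOLLOW(<body>).
Union: FOLLOW(<body>) = { # }.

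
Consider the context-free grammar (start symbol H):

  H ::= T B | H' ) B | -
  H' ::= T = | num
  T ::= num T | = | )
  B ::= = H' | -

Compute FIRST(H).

{ ), -, =, num }

From H ::= T B: add FIRST(T) = { ), =, num }.
From H ::= H' ) B: add FIRST(H') = { ), =, num }.
H ::= - contributes {-}.
Union: FIRST(H) = { ), -, =, num }.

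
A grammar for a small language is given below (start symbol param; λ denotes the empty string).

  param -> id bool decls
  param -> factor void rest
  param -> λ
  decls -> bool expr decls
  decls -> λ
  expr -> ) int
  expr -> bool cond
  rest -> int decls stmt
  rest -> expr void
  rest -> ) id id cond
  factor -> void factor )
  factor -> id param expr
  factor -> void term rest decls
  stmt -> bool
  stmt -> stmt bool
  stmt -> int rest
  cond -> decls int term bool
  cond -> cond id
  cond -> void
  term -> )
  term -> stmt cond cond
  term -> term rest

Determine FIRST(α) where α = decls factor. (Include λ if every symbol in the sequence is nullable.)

{ bool, id, void }

Add FIRST(decls)\{λ} = { bool }; decls is nullable, continue.
Add FIRST(factor) = { id, void }; factor is not nullable, stop.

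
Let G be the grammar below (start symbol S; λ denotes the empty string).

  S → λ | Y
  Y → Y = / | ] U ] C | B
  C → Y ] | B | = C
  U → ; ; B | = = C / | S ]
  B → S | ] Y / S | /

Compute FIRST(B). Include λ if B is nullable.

{ /, =, ], λ }

From B → S: add FIRST(S) = { /, =, ], λ } (including λ since S is nullable).
B → ] Y / S contributes {]}.
B → / contributes {/}.
Union: FIRST(B) = { /, =, ], λ }.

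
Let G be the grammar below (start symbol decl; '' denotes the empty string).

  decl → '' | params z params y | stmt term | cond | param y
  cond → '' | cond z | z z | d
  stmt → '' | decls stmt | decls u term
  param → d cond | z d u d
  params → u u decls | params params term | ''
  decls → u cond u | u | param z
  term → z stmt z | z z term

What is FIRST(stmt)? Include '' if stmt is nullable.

stmt → '' contributes ''.
From stmt → decls stmt: add FIRST(decls) = { d, u, z }.
From stmt → decls u term: add FIRST(decls) = { d, u, z }.
Union: FIRST(stmt) = { d, u, z, '' }.

{ d, u, z, '' }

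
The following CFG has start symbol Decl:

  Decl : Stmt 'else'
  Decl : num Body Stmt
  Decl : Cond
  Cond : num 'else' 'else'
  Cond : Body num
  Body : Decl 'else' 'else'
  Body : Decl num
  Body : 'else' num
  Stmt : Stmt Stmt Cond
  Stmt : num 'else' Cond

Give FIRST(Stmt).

From Stmt : Stmt Stmt Cond: add FIRST(Stmt) = { num }.
Stmt : num 'else' Cond contributes {num}.
Union: FIRST(Stmt) = { num }.

{ num }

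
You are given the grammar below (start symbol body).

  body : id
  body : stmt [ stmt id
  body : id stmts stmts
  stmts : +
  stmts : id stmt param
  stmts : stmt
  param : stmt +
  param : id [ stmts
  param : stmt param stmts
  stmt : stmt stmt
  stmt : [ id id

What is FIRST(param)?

From param : stmt +: add FIRST(stmt) = { [ }.
param : id [ stmts contributes {id}.
From param : stmt param stmts: add FIRST(stmt) = { [ }.
Union: FIRST(param) = { [, id }.

{ [, id }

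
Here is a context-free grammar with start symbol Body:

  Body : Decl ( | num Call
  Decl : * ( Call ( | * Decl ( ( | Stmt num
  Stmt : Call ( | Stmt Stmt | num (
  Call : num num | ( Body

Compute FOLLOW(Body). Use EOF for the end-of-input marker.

{ EOF, ( }

Body is the start symbol, so EOF ∈ FOLLOW(Body).
In Call : ( Body: Body is at the end, add FOLLOW(Call) = { EOF, ( }.
Union: FOLLOW(Body) = { EOF, ( }.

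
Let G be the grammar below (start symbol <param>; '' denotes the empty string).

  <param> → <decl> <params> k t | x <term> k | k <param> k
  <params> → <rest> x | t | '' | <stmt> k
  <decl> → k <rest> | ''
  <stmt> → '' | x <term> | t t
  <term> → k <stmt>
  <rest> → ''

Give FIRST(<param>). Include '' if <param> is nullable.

From <param> → <decl> <params> k t: <decl>, <params> nullable, take FIRST(<decl>) ∪ FIRST(<params>) ∪ {k} = { k, t, x }.
<param> → x <term> k contributes {x}.
<param> → k <param> k contributes {k}.
Union: FIRST(<param>) = { k, t, x }.

{ k, t, x }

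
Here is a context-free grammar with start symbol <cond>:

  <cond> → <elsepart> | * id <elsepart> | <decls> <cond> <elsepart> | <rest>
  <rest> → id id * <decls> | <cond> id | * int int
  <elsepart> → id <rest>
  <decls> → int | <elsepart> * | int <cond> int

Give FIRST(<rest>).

{ *, id, int }

<rest> → id id * <decls> contributes {id}.
From <rest> → <cond> id: add FIRST(<cond>) = { *, id, int }.
<rest> → * int int contributes {*}.
Union: FIRST(<rest>) = { *, id, int }.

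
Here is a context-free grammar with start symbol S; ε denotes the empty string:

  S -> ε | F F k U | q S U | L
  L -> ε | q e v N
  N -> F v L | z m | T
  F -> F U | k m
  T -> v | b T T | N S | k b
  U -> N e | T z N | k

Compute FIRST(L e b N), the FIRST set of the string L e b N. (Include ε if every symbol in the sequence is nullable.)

{ e, q }

Add FIRST(L)\{ε} = { q }; L is nullable, continue.
e is a terminal; add {e} and stop.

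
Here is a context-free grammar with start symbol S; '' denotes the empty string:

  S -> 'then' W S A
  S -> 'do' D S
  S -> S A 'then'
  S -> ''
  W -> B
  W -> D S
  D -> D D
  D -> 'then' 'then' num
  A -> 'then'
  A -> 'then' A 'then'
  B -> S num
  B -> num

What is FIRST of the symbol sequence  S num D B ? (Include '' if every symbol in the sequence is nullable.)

Add FIRST(S)\{''} = { 'do', 'then' }; S is nullable, continue.
num is a terminal; add {num} and stop.

{ 'do', 'then', num }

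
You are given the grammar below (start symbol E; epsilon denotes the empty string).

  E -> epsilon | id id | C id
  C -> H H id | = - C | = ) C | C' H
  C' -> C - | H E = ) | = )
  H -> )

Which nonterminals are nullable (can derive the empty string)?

Directly nullable (have an epsilon-production): E.
No other nonterminal has a production whose RHS symbols are all nullable.

{ E }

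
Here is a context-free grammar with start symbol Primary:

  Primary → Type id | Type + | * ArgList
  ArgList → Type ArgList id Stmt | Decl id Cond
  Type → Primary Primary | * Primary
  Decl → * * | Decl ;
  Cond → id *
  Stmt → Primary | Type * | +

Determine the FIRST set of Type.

{ * }

From Type → Primary Primary: add FIRST(Primary) = { * }.
Type → * Primary contributes {*}.
Union: FIRST(Type) = { * }.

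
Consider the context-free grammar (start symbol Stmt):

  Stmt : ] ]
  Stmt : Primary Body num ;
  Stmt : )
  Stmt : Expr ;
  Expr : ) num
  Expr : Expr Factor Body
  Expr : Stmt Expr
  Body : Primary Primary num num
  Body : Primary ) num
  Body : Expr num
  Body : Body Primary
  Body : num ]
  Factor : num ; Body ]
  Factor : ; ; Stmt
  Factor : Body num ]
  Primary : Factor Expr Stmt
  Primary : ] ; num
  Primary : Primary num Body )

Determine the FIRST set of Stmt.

Stmt : ] ] contributes {]}.
From Stmt : Primary Body num ;: add FIRST(Primary) = { ), ;, ], num }.
Stmt : ) contributes {)}.
From Stmt : Expr ;: add FIRST(Expr) = { ), ;, ], num }.
Union: FIRST(Stmt) = { ), ;, ], num }.

{ ), ;, ], num }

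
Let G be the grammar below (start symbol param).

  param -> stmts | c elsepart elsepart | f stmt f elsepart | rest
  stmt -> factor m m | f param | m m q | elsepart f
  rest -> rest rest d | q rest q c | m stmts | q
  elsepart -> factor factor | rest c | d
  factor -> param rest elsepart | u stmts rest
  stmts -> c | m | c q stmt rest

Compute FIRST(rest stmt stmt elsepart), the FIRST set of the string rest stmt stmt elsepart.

{ m, q }

Add FIRST(rest) = { m, q }; rest is not nullable, stop.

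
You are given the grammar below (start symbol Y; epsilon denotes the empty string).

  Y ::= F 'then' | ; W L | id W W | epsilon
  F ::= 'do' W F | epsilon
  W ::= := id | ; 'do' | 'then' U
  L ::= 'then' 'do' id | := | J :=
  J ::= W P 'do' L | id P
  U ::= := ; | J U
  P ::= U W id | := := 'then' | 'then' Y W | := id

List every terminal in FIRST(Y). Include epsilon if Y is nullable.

{ 'do', 'then', ;, id, epsilon }

From Y ::= F 'then': F nullable, take FIRST(F) ∪ {'then'} = { 'do', 'then' }.
Y ::= ; W L contributes {;}.
Y ::= id W W contributes {id}.
Y ::= epsilon contributes epsilon.
Union: FIRST(Y) = { 'do', 'then', ;, id, epsilon }.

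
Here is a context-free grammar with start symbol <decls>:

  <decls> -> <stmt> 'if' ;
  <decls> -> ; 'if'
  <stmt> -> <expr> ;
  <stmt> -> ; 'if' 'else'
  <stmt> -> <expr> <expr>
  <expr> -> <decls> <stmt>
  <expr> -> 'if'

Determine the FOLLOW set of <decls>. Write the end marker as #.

{ #, 'if', ; }

<decls> is the start symbol, so # ∈ FOLLOW(<decls>).
In <expr> -> <decls> <stmt>: add FIRST(<stmt>) = { 'if', ; }.
Union: FOLLOW(<decls>) = { #, 'if', ; }.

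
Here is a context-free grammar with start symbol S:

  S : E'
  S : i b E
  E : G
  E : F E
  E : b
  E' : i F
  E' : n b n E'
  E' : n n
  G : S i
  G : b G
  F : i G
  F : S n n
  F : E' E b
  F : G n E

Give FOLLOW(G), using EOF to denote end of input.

{ EOF, b, i, n }

In E : G: G is at the end, add FOLLOW(E) = { EOF, b, i, n }.
In G : b G: G is at the end, add FOLLOW(G) = { EOF, b, i, n }.
In F : i G: G is at the end, add FOLLOW(F) = { EOF, b, i, n }.
In F : G n E: add FIRST(n E) = { n }.
Union: FOLLOW(G) = { EOF, b, i, n }.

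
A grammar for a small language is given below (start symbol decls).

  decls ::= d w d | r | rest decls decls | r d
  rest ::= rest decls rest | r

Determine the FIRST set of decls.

decls ::= d w d contributes {d}.
decls ::= r contributes {r}.
From decls ::= rest decls decls: add FIRST(rest) = { r }.
decls ::= r d contributes {r}.
Union: FIRST(decls) = { d, r }.

{ d, r }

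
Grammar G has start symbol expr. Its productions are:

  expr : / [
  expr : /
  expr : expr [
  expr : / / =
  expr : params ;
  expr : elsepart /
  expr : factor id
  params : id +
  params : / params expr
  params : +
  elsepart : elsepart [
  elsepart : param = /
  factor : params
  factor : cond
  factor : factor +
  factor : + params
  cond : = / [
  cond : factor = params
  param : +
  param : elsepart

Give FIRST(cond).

cond : = / [ contributes {=}.
From cond : factor = params: add FIRST(factor) = { +, /, =, id }.
Union: FIRST(cond) = { +, /, =, id }.

{ +, /, =, id }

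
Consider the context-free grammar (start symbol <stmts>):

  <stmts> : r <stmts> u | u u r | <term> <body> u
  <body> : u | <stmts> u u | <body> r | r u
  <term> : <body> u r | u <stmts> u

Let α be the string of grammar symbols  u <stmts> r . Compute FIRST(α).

{ u }

u is a terminal; add {u} and stop.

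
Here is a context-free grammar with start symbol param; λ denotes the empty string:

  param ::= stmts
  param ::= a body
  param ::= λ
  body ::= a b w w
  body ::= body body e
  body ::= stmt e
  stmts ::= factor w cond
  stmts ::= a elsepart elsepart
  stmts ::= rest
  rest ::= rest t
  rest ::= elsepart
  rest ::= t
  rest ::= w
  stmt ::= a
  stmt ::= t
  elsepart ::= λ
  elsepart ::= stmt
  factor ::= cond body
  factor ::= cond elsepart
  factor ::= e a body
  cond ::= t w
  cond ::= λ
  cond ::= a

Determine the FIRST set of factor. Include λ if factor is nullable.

{ a, e, t, λ }

From factor ::= cond body: cond nullable, take FIRST(cond) ∪ FIRST(body) = { a, t }.
From factor ::= cond elsepart: cond, elsepart nullable, take FIRST(cond) ∪ FIRST(elsepart) = { a, t }; also λ since the whole RHS is nullable.
factor ::= e a body contributes {e}.
Union: FIRST(factor) = { a, e, t, λ }.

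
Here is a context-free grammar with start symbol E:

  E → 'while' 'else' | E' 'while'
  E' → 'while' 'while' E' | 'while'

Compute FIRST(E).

E → 'while' 'else' contributes {'while'}.
From E → E' 'while': add FIRST(E') = { 'while' }.
Union: FIRST(E) = { 'while' }.

{ 'while' }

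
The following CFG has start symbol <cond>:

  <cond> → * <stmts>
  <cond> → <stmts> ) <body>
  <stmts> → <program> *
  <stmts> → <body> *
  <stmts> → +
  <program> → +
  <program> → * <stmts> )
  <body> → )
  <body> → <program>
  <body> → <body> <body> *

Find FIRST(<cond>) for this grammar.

<cond> → * <stmts> contributes {*}.
From <cond> → <stmts> ) <body>: add FIRST(<stmts>) = { ), *, + }.
Union: FIRST(<cond>) = { ), *, + }.

{ ), *, + }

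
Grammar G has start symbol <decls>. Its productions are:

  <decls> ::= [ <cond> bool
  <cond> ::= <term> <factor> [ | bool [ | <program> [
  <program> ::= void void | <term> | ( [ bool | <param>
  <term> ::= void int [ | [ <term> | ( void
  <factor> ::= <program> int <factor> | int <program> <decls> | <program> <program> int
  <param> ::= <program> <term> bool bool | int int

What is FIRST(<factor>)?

From <factor> ::= <program> int <factor>: add FIRST(<program>) = { (, [, int, void }.
<factor> ::= int <program> <decls> contributes {int}.
From <factor> ::= <program> <program> int: add FIRST(<program>) = { (, [, int, void }.
Union: FIRST(<factor>) = { (, [, int, void }.

{ (, [, int, void }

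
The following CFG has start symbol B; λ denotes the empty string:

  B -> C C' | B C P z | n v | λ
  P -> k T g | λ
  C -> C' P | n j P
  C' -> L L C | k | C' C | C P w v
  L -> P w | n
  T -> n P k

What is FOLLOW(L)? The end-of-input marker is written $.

In C' -> L L C: add FIRST(L C) = { k, n, w }.
In C' -> L L C: add FIRST(C) = { k, n, w }.
Union: FOLLOW(L) = { k, n, w }.

{ k, n, w }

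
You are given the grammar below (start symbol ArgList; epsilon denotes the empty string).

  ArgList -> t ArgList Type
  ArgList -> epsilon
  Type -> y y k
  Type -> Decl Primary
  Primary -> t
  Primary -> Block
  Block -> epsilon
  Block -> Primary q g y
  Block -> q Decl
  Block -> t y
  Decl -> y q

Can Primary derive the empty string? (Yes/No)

Primary -> Block and each of Block is nullable, so Primary ⇒* epsilon.

Yes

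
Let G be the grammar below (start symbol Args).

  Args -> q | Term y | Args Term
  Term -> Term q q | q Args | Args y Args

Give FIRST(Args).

{ q }

Args -> q contributes {q}.
From Args -> Term y: add FIRST(Term) = { q }.
From Args -> Args Term: add FIRST(Args) = { q }.
Union: FIRST(Args) = { q }.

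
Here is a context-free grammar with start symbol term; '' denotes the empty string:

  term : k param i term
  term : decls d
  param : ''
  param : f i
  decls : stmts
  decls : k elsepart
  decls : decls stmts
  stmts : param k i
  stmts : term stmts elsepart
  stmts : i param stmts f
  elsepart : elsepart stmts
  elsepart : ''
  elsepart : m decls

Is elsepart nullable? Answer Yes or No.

elsepart has an ''-production, so elsepart ⇒ ''.

Yes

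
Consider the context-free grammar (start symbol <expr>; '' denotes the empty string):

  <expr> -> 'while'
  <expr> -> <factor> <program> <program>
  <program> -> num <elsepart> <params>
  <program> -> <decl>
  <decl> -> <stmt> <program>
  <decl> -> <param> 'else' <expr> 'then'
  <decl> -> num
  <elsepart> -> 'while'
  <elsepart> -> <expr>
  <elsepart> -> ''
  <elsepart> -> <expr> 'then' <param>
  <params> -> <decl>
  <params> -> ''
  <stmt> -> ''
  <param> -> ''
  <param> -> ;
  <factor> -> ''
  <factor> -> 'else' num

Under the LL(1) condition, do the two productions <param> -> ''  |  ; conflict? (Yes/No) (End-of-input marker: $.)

FIRST('') = { '' } and FIRST(;) = { ; }.
The first alternative is nullable and FOLLOW(<param>) = { $, 'else', 'then', ;, num } shares ; with FIRST of the second — conflict.

Yes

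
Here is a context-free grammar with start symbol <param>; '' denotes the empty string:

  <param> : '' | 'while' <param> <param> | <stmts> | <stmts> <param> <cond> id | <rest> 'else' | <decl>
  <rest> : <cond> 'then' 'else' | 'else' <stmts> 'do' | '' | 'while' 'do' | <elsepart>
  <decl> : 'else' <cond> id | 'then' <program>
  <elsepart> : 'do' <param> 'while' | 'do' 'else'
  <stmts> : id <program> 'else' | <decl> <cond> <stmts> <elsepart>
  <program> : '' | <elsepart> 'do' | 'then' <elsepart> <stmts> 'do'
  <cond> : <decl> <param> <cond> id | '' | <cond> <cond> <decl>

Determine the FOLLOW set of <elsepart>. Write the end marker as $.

{ $, 'do', 'else', 'then', 'while', id }

In <rest> : <elsepart>: <elsepart> is at the end, add FOLLOW(<rest>) = { 'else' }.
In <stmts> : <decl> <cond> <stmts> <elsepart>: <elsepart> is at the end, add FOLLOW(<stmts>) = { $, 'do', 'else', 'then', 'while', id }.
In <program> : <elsepart> 'do': add FIRST('do') = { 'do' }.
In <program> : 'then' <elsepart> <stmts> 'do': add FIRST(<stmts> 'do') = { 'else', 'then', id }.
Union: FOLLOW(<elsepart>) = { $, 'do', 'else', 'then', 'while', id }.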